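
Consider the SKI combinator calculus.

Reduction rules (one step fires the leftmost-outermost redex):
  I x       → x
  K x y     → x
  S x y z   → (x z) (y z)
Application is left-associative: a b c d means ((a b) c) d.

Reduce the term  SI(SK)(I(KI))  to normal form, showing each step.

  start: SI(SK)(I(KI))
  step 1: I(I(KI))(SK(I(KI)))
  step 2: I(KI)(SK(I(KI)))
  step 3: KI(SK(I(KI)))
  step 4: I

Answer: normal form = I  (in 4 steps)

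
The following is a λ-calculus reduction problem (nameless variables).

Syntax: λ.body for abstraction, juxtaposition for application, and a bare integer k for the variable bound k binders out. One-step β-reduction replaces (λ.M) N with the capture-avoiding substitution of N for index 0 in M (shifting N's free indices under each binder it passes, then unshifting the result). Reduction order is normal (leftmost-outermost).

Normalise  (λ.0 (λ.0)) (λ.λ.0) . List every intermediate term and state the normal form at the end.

  start: (λ.0 (λ.0)) (λ.λ.0)
  →1  (λ.λ.0) (λ.0)
  →2  λ.0

Answer: normal form = λ.0  (in 2 steps)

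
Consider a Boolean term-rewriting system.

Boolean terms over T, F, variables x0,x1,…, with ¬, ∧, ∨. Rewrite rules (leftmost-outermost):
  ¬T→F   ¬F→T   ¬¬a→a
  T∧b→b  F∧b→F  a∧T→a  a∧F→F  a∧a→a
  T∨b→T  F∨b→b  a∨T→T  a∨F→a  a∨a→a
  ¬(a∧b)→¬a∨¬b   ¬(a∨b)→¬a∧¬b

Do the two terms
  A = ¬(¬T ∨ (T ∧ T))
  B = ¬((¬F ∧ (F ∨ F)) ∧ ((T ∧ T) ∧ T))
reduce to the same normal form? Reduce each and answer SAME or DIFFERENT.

Term A:
  start: ¬(¬T ∨ (T ∧ T))
  step 1: ¬¬T ∧ ¬(T ∧ T)
  step 2: T ∧ ¬(T ∧ T)
  step 3: ¬(T ∧ T)
  step 4: ¬T ∨ ¬T
  step 5: ¬T
  step 6: F

Term B:
  start: ¬((¬F ∧ (F ∨ F)) ∧ ((T ∧ T) ∧ T))
  step 1: ¬(¬F ∧ (F ∨ F)) ∨ ¬((T ∧ T) ∧ T)
  step 2: (¬¬F ∨ ¬(F ∨ F)) ∨ ¬((T ∧ T) ∧ T)
  step 3: (F ∨ ¬(F ∨ F)) ∨ ¬((T ∧ T) ∧ T)
  step 4: ¬(F ∨ F) ∨ ¬((T ∧ T) ∧ T)
  step 5: (¬F ∧ ¬F) ∨ ¬((T ∧ T) ∧ T)
  step 6: ¬F ∨ ¬((T ∧ T) ∧ T)
  step 7: T ∨ ¬((T ∧ T) ∧ T)
  step 8: T

Answer: DIFFERENT — A ⇓ F, B ⇓ T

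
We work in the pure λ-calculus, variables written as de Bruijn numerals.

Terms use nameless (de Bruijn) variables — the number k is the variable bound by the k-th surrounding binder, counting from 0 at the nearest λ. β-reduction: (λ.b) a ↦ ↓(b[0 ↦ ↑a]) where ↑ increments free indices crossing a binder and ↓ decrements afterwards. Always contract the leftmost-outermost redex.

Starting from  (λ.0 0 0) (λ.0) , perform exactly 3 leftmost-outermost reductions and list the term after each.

  start: (λ.0 0 0) (λ.0)
  [1] (λ.0) (λ.0) (λ.0)
  [2] (λ.0) (λ.0)
  [3] λ.0

Answer: after 3 steps: λ.0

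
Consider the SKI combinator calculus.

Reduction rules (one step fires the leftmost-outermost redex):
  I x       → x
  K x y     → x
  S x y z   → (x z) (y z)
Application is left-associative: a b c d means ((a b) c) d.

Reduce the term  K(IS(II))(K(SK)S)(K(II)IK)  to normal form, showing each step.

Answer: normal form = SIK  (in 6 steps)

Reduction:
  start: K(IS(II))(K(SK)S)(K(II)IK)
  step 1: IS(II)(K(II)IK)
  step 2: S(II)(K(II)IK)
  step 3: SI(K(II)IK)
  step 4: SI(IIK)
  step 5: SI(IK)
  step 6: SIK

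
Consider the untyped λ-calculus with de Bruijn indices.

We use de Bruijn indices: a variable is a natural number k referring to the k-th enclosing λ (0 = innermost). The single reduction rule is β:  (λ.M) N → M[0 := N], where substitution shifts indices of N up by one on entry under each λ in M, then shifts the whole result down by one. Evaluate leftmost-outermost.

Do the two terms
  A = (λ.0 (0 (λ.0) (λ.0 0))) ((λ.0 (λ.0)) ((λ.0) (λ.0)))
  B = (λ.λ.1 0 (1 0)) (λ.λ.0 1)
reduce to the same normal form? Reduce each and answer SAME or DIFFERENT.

Answer: SAME — A ⇓ λ.0 0, B ⇓ λ.0 0

Derivation:
Term A:
  start: (λ.0 (0 (λ.0) (λ.0 0))) ((λ.0 (λ.0)) ((λ.0) (λ.0)))
  [1] (λ.0 (λ.0)) ((λ.0) (λ.0)) ((λ.0 (λ.0)) ((λ.0) (λ.0)) (λ.0) (λ.0 0))
  [2] (λ.0) (λ.0) (λ.0) ((λ.0 (λ.0)) ((λ.0) (λ.0)) (λ.0) (λ.0 0))
  [3] (λ.0) (λ.0) ((λ.0 (λ.0)) ((λ.0) (λ.0)) (λ.0) (λ.0 0))
  [4] (λ.0) ((λ.0 (λ.0)) ((λ.0) (λ.0)) (λ.0) (λ.0 0))
  [5] (λ.0 (λ.0)) ((λ.0) (λ.0)) (λ.0) (λ.0 0)
  [6] (λ.0) (λ.0) (λ.0) (λ.0) (λ.0 0)
  [7] (λ.0) (λ.0) (λ.0) (λ.0 0)
  [8] (λ.0) (λ.0) (λ.0 0)
  [9] (λ.0) (λ.0 0)
  [10] λ.0 0

Term B:
  start: (λ.λ.1 0 (1 0)) (λ.λ.0 1)
  [1] λ.(λ.λ.0 1) 0 ((λ.λ.0 1) 0)
  [2] λ.(λ.0 1) ((λ.λ.0 1) 0)
  [3] λ.(λ.λ.0 1) 0 0
  [4] λ.(λ.0 1) 0
  [5] λ.0 0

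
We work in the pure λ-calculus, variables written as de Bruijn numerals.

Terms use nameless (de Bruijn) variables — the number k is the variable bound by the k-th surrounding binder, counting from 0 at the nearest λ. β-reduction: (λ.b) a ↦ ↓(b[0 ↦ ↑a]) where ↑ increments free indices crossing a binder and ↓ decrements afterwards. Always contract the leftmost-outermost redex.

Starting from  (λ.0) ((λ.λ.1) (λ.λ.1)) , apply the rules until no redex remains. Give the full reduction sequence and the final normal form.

Answer: normal form = λ.λ.λ.1  (in 2 steps)

Working:
  start: (λ.0) ((λ.λ.1) (λ.λ.1))
  step 1: (λ.λ.1) (λ.λ.1)
  step 2: λ.λ.λ.1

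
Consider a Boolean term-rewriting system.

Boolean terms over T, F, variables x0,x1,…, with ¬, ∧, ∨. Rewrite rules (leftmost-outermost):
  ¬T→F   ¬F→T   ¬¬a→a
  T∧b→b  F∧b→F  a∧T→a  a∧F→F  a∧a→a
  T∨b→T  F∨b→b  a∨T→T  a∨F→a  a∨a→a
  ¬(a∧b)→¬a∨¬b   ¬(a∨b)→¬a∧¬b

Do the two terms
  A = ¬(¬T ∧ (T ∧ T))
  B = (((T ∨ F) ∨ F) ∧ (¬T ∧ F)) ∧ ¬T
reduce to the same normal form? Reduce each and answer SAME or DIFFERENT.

Term A:
  start: ¬(¬T ∧ (T ∧ T))
  step 1: ¬¬T ∨ ¬(T ∧ T)
  step 2: T ∨ ¬(T ∧ T)
  step 3: T

Term B:
  start: (((T ∨ F) ∨ F) ∧ (¬T ∧ F)) ∧ ¬T
  step 1: ((T ∨ F) ∧ (¬T ∧ F)) ∧ ¬T
  step 2: (T ∧ (¬T ∧ F)) ∧ ¬T
  step 3: (¬T ∧ F) ∧ ¬T
  step 4: F ∧ ¬T
  step 5: F

Answer: DIFFERENT — A ⇓ T, B ⇓ F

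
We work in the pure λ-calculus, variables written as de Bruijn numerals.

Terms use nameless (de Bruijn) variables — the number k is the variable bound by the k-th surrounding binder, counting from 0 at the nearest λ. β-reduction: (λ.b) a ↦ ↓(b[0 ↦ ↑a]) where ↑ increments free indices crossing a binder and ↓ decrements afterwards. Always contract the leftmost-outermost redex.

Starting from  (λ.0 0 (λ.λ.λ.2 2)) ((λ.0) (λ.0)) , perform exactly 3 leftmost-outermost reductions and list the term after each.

Answer: after 3 steps: (λ.0) (λ.0) (λ.λ.λ.2 2)

Derivation:
  start: (λ.0 0 (λ.λ.λ.2 2)) ((λ.0) (λ.0))
  [1] (λ.0) (λ.0) ((λ.0) (λ.0)) (λ.λ.λ.2 2)
  [2] (λ.0) ((λ.0) (λ.0)) (λ.λ.λ.2 2)
  [3] (λ.0) (λ.0) (λ.λ.λ.2 2)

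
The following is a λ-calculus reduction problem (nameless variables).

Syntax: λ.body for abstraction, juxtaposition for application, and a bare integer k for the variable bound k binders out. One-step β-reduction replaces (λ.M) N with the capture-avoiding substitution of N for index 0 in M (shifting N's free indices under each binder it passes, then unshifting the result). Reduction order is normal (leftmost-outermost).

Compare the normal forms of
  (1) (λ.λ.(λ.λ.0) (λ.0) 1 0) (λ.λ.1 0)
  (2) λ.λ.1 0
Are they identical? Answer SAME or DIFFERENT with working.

Answer: SAME — A ⇓ λ.λ.1 0, B ⇓ λ.λ.1 0

Derivation:
Term A:
  start: (λ.λ.(λ.λ.0) (λ.0) 1 0) (λ.λ.1 0)
  [1] λ.(λ.λ.0) (λ.0) (λ.λ.1 0) 0
  [2] λ.(λ.0) (λ.λ.1 0) 0
  [3] λ.(λ.λ.1 0) 0
  [4] λ.λ.1 0

Term B:
  start: λ.λ.1 0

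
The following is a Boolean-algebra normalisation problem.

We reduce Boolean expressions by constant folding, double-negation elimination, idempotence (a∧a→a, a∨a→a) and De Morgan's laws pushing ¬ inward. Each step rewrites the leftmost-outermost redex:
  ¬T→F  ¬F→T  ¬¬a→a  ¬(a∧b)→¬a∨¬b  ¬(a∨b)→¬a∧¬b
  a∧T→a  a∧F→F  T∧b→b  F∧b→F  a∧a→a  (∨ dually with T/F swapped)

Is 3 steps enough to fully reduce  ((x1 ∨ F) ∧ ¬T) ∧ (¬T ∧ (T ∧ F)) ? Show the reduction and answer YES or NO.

Answer: NO — after 3 steps the term is F ∧ (¬T ∧ (T ∧ F)), not yet normal

Derivation:
  start: ((x1 ∨ F) ∧ ¬T) ∧ (¬T ∧ (T ∧ F))
  [1] (x1 ∧ ¬T) ∧ (¬T ∧ (T ∧ F))
  [2] (x1 ∧ F) ∧ (¬T ∧ (T ∧ F))
  [3] F ∧ (¬T ∧ (T ∧ F))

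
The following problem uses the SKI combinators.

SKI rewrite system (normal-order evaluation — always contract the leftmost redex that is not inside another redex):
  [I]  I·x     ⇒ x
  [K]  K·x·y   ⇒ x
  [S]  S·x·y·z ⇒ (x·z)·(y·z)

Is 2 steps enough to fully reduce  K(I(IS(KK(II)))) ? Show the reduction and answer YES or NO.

Answer: NO — after 2 steps the term is K(S(KK(II))), not yet normal

Reduction:
  start: K(I(IS(KK(II))))
  step 1: K(IS(KK(II)))
  step 2: K(S(KK(II)))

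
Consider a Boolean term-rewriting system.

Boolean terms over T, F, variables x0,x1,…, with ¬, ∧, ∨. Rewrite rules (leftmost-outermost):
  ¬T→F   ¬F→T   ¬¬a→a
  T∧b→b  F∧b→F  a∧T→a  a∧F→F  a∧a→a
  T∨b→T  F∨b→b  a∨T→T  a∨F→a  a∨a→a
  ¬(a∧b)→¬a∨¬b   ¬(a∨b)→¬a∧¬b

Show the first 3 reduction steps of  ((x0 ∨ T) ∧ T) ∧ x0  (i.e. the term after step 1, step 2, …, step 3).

Answer: after 3 steps: x0

Working:
  start: ((x0 ∨ T) ∧ T) ∧ x0
  →1  (x0 ∨ T) ∧ x0
  →2  T ∧ x0
  →3  x0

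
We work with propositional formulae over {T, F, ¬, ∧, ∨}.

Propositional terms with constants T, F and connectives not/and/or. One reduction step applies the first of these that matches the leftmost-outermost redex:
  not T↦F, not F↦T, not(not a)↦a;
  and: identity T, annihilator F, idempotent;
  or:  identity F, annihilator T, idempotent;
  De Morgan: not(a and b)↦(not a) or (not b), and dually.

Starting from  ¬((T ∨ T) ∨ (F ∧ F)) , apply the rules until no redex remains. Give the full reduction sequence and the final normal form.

  start: ¬((T ∨ T) ∨ (F ∧ F))
  step 1: ¬(T ∨ T) ∧ ¬(F ∧ F)
  step 2: (¬T ∧ ¬T) ∧ ¬(F ∧ F)
  step 3: ¬T ∧ ¬(F ∧ F)
  step 4: F ∧ ¬(F ∧ F)
  step 5: F

Answer: normal form = F  (in 5 steps)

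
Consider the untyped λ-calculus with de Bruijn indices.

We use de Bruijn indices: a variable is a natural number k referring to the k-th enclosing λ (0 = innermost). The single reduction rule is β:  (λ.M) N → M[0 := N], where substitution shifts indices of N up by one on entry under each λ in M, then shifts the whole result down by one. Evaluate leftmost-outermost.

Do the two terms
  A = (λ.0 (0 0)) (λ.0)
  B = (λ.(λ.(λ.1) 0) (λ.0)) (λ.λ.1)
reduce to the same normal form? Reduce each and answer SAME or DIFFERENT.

Term A:
  start: (λ.0 (0 0)) (λ.0)
  step 1: (λ.0) ((λ.0) (λ.0))
  step 2: (λ.0) (λ.0)
  step 3: λ.0

Term B:
  start: (λ.(λ.(λ.1) 0) (λ.0)) (λ.λ.1)
  step 1: (λ.(λ.1) 0) (λ.0)
  step 2: (λ.λ.0) (λ.0)
  step 3: λ.0

Answer: SAME — A ⇓ λ.0, B ⇓ λ.0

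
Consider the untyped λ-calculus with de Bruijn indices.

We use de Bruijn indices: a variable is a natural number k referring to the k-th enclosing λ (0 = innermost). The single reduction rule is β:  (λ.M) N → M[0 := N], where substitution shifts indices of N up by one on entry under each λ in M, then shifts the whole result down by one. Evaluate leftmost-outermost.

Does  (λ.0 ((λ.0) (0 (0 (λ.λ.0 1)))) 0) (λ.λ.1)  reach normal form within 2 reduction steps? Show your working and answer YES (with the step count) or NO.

Answer: NO — after 2 steps the term is (λ.(λ.0) ((λ.λ.1) ((λ.λ.1) (λ.λ.0 1)))) (λ.λ.1), not yet normal

Working:
  start: (λ.0 ((λ.0) (0 (0 (λ.λ.0 1)))) 0) (λ.λ.1)
  step 1: (λ.λ.1) ((λ.0) ((λ.λ.1) ((λ.λ.1) (λ.λ.0 1)))) (λ.λ.1)
  step 2: (λ.(λ.0) ((λ.λ.1) ((λ.λ.1) (λ.λ.0 1)))) (λ.λ.1)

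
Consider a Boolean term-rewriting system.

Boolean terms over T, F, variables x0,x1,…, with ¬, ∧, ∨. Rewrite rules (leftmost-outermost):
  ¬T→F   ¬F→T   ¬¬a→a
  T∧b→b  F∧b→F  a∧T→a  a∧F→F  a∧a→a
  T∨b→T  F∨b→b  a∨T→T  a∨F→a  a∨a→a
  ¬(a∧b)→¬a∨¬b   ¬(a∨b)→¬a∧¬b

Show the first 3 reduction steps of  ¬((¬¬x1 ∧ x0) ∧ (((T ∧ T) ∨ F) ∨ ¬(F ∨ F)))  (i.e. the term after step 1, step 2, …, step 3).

  start: ¬((¬¬x1 ∧ x0) ∧ (((T ∧ T) ∨ F) ∨ ¬(F ∨ F)))
  step 1: ¬(¬¬x1 ∧ x0) ∨ ¬(((T ∧ T) ∨ F) ∨ ¬(F ∨ F))
  step 2: (¬¬¬x1 ∨ ¬x0) ∨ ¬(((T ∧ T) ∨ F) ∨ ¬(F ∨ F))
  step 3: (¬x1 ∨ ¬x0) ∨ ¬(((T ∧ T) ∨ F) ∨ ¬(F ∨ F))

Answer: after 3 steps: (¬x1 ∨ ¬x0) ∨ ¬(((T ∧ T) ∨ F) ∨ ¬(F ∨ F))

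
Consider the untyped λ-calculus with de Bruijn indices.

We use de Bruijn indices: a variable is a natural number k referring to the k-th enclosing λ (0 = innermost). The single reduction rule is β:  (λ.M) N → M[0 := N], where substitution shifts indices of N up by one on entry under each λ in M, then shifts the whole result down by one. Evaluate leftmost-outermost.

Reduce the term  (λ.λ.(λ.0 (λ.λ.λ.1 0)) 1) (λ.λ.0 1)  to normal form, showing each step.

  start: (λ.λ.(λ.0 (λ.λ.λ.1 0)) 1) (λ.λ.0 1)
  step 1: λ.(λ.0 (λ.λ.λ.1 0)) (λ.λ.0 1)
  step 2: λ.(λ.λ.0 1) (λ.λ.λ.1 0)
  step 3: λ.λ.0 (λ.λ.λ.1 0)

Answer: normal form = λ.λ.0 (λ.λ.λ.1 0)  (in 3 steps)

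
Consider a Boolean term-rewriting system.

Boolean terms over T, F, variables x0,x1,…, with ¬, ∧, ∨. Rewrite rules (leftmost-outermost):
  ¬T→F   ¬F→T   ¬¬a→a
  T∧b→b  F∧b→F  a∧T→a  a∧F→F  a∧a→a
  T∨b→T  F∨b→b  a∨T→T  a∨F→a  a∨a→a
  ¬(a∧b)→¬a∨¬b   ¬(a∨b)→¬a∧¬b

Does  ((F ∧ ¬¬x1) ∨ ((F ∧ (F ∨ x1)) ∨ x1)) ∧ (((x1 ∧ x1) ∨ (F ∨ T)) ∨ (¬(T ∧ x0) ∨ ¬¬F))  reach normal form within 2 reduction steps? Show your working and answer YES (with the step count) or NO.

  start: ((F ∧ ¬¬x1) ∨ ((F ∧ (F ∨ x1)) ∨ x1)) ∧ (((x1 ∧ x1) ∨ (F ∨ T)) ∨ (¬(T ∧ x0) ∨ ¬¬F))
  →1  (F ∨ ((F ∧ (F ∨ x1)) ∨ x1)) ∧ (((x1 ∧ x1) ∨ (F ∨ T)) ∨ (¬(T ∧ x0) ∨ ¬¬F))
  →2  ((F ∧ (F ∨ x1)) ∨ x1) ∧ (((x1 ∧ x1) ∨ (F ∨ T)) ∨ (¬(T ∧ x0) ∨ ¬¬F))

Answer: NO — after 2 steps the term is ((F ∧ (F ∨ x1)) ∨ x1) ∧ (((x1 ∧ x1) ∨ (F ∨ T)) ∨ (¬(T ∧ x0) ∨ ¬¬F)), not yet normal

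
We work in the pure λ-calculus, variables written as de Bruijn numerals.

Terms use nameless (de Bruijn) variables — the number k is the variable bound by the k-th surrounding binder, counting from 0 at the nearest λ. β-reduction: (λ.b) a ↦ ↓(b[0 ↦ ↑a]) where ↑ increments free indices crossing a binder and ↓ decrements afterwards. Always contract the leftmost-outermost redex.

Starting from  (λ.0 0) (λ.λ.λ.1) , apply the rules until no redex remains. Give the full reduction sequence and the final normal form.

  start: (λ.0 0) (λ.λ.λ.1)
  step 1: (λ.λ.λ.1) (λ.λ.λ.1)
  step 2: λ.λ.1

Answer: normal form = λ.λ.1  (in 2 steps)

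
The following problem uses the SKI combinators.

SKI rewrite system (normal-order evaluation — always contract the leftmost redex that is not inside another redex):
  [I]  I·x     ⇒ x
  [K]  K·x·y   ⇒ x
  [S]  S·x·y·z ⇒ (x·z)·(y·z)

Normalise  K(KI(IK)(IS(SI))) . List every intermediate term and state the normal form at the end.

Answer: normal form = K(S(SI))  (in 3 steps)

Working:
  start: K(KI(IK)(IS(SI)))
  step 1: K(I(IS(SI)))
  step 2: K(IS(SI))
  step 3: K(S(SI))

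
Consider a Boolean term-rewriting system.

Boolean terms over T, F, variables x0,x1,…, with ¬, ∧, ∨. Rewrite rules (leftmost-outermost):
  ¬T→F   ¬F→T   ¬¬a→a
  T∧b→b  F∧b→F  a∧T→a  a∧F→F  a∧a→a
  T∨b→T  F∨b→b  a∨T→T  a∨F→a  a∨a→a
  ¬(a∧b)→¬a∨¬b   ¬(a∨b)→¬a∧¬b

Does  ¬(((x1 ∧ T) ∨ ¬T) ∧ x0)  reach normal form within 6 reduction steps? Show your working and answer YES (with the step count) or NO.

Answer: NO — after 6 steps the term is (¬x1 ∧ T) ∨ ¬x0, not yet normal

Working:
  start: ¬(((x1 ∧ T) ∨ ¬T) ∧ x0)
  step 1: ¬((x1 ∧ T) ∨ ¬T) ∨ ¬x0
  step 2: (¬(x1 ∧ T) ∧ ¬¬T) ∨ ¬x0
  step 3: ((¬x1 ∨ ¬T) ∧ ¬¬T) ∨ ¬x0
  step 4: ((¬x1 ∨ F) ∧ ¬¬T) ∨ ¬x0
  step 5: (¬x1 ∧ ¬¬T) ∨ ¬x0
  step 6: (¬x1 ∧ T) ∨ ¬x0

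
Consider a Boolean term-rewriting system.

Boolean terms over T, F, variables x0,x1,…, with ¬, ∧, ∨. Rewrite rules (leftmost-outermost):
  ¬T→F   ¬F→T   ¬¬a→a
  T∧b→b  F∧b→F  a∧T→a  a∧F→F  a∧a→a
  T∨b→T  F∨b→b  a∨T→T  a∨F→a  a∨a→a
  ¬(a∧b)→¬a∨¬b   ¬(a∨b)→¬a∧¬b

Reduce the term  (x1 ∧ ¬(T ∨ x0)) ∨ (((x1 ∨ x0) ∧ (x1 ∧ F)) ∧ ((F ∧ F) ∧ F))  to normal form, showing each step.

  start: (x1 ∧ ¬(T ∨ x0)) ∨ (((x1 ∨ x0) ∧ (x1 ∧ F)) ∧ ((F ∧ F) ∧ F))
  step 1: (x1 ∧ (¬T ∧ ¬x0)) ∨ (((x1 ∨ x0) ∧ (x1 ∧ F)) ∧ ((F ∧ F) ∧ F))
  step 2: (x1 ∧ (F ∧ ¬x0)) ∨ (((x1 ∨ x0) ∧ (x1 ∧ F)) ∧ ((F ∧ F) ∧ F))
  step 3: (x1 ∧ F) ∨ (((x1 ∨ x0) ∧ (x1 ∧ F)) ∧ ((F ∧ F) ∧ F))
  step 4: F ∨ (((x1 ∨ x0) ∧ (x1 ∧ F)) ∧ ((F ∧ F) ∧ F))
  step 5: ((x1 ∨ x0) ∧ (x1 ∧ F)) ∧ ((F ∧ F) ∧ F)
  step 6: ((x1 ∨ x0) ∧ F) ∧ ((F ∧ F) ∧ F)
  step 7: F ∧ ((F ∧ F) ∧ F)
  step 8: F

Answer: normal form = F  (in 8 steps)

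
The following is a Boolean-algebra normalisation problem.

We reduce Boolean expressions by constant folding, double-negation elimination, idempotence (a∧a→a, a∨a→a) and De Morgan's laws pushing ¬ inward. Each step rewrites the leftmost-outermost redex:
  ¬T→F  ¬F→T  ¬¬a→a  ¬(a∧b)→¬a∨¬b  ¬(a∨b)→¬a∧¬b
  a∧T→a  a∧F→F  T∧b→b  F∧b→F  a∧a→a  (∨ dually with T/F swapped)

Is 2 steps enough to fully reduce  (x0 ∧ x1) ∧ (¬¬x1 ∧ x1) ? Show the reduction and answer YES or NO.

Answer: YES — reaches normal form (x0 ∧ x1) ∧ x1 in 2 ≤ 2 steps

Derivation:
  start: (x0 ∧ x1) ∧ (¬¬x1 ∧ x1)
  [1] (x0 ∧ x1) ∧ (x1 ∧ x1)
  [2] (x0 ∧ x1) ∧ x1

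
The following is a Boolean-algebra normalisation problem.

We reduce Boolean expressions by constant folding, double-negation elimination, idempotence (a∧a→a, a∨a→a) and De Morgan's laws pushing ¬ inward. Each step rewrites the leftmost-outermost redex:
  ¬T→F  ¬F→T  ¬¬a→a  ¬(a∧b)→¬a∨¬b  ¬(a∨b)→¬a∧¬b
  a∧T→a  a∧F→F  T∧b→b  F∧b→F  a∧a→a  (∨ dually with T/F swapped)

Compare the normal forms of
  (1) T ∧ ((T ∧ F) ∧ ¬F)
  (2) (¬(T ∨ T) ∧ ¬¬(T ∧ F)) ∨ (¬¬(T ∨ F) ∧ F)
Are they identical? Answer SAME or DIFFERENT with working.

Term A:
  start: T ∧ ((T ∧ F) ∧ ¬F)
  step 1: (T ∧ F) ∧ ¬F
  step 2: F ∧ ¬F
  step 3: F

Term B:
  start: (¬(T ∨ T) ∧ ¬¬(T ∧ F)) ∨ (¬¬(T ∨ F) ∧ F)
  step 1: ((¬T ∧ ¬T) ∧ ¬¬(T ∧ F)) ∨ (¬¬(T ∨ F) ∧ F)
  step 2: (¬T ∧ ¬¬(T ∧ F)) ∨ (¬¬(T ∨ F) ∧ F)
  step 3: (F ∧ ¬¬(T ∧ F)) ∨ (¬¬(T ∨ F) ∧ F)
  step 4: F ∨ (¬¬(T ∨ F) ∧ F)
  step 5: ¬¬(T ∨ F) ∧ F
  step 6: F

Answer: SAME — A ⇓ F, B ⇓ F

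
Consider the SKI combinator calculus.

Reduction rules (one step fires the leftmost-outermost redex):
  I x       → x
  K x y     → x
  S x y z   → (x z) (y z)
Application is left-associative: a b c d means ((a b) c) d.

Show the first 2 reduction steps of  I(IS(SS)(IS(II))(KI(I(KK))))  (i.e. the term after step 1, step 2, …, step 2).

  start: I(IS(SS)(IS(II))(KI(I(KK))))
  [1] IS(SS)(IS(II))(KI(I(KK)))
  [2] S(SS)(IS(II))(KI(I(KK)))

Answer: after 2 steps: S(SS)(IS(II))(KI(I(KK)))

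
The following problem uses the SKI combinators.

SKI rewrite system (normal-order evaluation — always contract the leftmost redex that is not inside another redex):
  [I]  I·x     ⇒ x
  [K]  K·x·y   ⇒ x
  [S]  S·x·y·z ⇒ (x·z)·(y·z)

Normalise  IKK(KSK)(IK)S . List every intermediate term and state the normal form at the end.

  start: IKK(KSK)(IK)S
  step 1: KK(KSK)(IK)S
  step 2: K(IK)S
  step 3: IK
  step 4: K

Answer: normal form = K  (in 4 steps)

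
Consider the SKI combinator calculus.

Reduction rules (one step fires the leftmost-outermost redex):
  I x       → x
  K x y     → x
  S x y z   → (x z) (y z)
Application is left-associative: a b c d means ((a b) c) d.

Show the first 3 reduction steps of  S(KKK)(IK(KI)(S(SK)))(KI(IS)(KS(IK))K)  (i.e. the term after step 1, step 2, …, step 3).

  start: S(KKK)(IK(KI)(S(SK)))(KI(IS)(KS(IK))K)
  →1  KKK(KI(IS)(KS(IK))K)(IK(KI)(S(SK))(KI(IS)(KS(IK))K))
  →2  K(KI(IS)(KS(IK))K)(IK(KI)(S(SK))(KI(IS)(KS(IK))K))
  →3  KI(IS)(KS(IK))K

Answer: after 3 steps: KI(IS)(KS(IK))K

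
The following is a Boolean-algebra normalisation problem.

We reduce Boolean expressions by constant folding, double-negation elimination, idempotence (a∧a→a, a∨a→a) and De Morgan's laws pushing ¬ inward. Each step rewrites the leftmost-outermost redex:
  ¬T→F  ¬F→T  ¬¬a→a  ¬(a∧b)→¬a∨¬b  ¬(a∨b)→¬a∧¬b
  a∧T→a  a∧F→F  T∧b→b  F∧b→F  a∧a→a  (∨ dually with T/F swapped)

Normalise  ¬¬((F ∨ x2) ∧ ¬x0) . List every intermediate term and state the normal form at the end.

  start: ¬¬((F ∨ x2) ∧ ¬x0)
  step 1: (F ∨ x2) ∧ ¬x0
  step 2: x2 ∧ ¬x0

Answer: normal form = x2 ∧ ¬x0  (in 2 steps)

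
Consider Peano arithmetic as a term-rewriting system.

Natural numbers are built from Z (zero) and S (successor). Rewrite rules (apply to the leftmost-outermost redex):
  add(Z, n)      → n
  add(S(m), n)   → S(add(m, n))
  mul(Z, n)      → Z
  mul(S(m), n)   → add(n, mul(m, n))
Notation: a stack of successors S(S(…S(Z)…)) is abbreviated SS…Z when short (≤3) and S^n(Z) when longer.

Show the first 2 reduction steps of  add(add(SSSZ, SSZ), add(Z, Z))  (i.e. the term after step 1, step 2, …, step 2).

Answer: after 2 steps: S(add(add(SSZ, SSZ), add(Z, Z)))

Working:
  start: add(add(SSSZ, SSZ), add(Z, Z))
  step 1: add(S(add(SSZ, SSZ)), add(Z, Z))
  step 2: S(add(add(SSZ, SSZ), add(Z, Z)))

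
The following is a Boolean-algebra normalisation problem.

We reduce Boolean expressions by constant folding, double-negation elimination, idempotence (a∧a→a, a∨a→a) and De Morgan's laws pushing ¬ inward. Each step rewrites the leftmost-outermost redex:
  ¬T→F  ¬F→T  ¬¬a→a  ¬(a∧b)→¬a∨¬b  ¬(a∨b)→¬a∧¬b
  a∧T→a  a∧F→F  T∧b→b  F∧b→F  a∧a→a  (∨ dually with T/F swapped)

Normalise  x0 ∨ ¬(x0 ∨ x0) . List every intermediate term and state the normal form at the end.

  start: x0 ∨ ¬(x0 ∨ x0)
  [1] x0 ∨ (¬x0 ∧ ¬x0)
  [2] x0 ∨ ¬x0

Answer: normal form = x0 ∨ ¬x0  (in 2 steps)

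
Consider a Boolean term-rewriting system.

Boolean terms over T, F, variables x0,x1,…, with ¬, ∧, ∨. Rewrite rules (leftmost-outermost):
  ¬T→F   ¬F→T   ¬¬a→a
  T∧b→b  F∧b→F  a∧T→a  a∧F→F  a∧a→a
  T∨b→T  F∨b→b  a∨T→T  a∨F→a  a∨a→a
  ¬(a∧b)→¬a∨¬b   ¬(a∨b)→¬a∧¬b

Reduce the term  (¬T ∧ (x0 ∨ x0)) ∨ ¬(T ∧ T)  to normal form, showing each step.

Answer: normal form = F  (in 6 steps)

Derivation:
  start: (¬T ∧ (x0 ∨ x0)) ∨ ¬(T ∧ T)
  →1  (F ∧ (x0 ∨ x0)) ∨ ¬(T ∧ T)
  →2  F ∨ ¬(T ∧ T)
  →3  ¬(T ∧ T)
  →4  ¬T ∨ ¬T
  →5  ¬T
  →6  F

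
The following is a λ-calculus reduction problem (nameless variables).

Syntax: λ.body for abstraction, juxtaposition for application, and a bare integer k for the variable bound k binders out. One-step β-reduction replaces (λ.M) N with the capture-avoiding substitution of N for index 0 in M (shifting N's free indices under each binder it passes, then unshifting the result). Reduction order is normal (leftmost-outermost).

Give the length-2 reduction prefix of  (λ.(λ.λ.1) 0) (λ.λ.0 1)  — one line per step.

Answer: after 2 steps: λ.λ.λ.0 1

Reduction:
  start: (λ.(λ.λ.1) 0) (λ.λ.0 1)
  →1  (λ.λ.1) (λ.λ.0 1)
  →2  λ.λ.λ.0 1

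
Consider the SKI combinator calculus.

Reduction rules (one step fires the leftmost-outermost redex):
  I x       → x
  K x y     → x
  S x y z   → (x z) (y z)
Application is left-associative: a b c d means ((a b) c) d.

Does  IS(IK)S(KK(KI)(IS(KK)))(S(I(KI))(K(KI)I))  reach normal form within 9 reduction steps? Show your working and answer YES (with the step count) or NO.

Answer: YES — reaches normal form S(KK) in 7 ≤ 9 steps

Reduction:
  start: IS(IK)S(KK(KI)(IS(KK)))(S(I(KI))(K(KI)I))
  →1  S(IK)S(KK(KI)(IS(KK)))(S(I(KI))(K(KI)I))
  →2  IK(KK(KI)(IS(KK)))(S(KK(KI)(IS(KK))))(S(I(KI))(K(KI)I))
  →3  K(KK(KI)(IS(KK)))(S(KK(KI)(IS(KK))))(S(I(KI))(K(KI)I))
  →4  KK(KI)(IS(KK))(S(I(KI))(K(KI)I))
  →5  K(IS(KK))(S(I(KI))(K(KI)I))
  →6  IS(KK)
  →7  S(KK)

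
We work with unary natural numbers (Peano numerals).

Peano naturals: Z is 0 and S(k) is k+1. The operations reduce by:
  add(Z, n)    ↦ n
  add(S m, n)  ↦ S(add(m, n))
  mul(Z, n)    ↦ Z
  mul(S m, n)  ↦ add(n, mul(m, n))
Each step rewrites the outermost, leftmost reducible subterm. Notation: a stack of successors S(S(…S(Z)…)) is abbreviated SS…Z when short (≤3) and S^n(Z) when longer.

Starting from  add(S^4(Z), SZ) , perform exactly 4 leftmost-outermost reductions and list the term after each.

  start: add(S^4(Z), SZ)
  →1  S(add(SSSZ, SZ))
  →2  S(S(add(SSZ, SZ)))
  →3  S(S(S(add(SZ, SZ))))
  →4  S(S(S(S(add(Z, SZ)))))

Answer: after 4 steps: S(S(S(S(add(Z, SZ)))))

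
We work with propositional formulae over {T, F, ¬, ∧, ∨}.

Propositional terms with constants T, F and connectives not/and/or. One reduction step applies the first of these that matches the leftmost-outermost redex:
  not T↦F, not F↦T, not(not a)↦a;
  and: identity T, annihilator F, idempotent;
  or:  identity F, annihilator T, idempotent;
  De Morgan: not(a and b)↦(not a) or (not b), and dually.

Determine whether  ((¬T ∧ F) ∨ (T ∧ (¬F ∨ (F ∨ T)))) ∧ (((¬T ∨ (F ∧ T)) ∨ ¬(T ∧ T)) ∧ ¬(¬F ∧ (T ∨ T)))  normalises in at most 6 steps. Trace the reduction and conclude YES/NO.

Answer: NO — after 6 steps the term is ((¬T ∨ (F ∧ T)) ∨ ¬(T ∧ T)) ∧ ¬(¬F ∧ (T ∨ T)), not yet normal

Reduction:
  start: ((¬T ∧ F) ∨ (T ∧ (¬F ∨ (F ∨ T)))) ∧ (((¬T ∨ (F ∧ T)) ∨ ¬(T ∧ T)) ∧ ¬(¬F ∧ (T ∨ T)))
  step 1: (F ∨ (T ∧ (¬F ∨ (F ∨ T)))) ∧ (((¬T ∨ (F ∧ T)) ∨ ¬(T ∧ T)) ∧ ¬(¬F ∧ (T ∨ T)))
  step 2: (T ∧ (¬F ∨ (F ∨ T))) ∧ (((¬T ∨ (F ∧ T)) ∨ ¬(T ∧ T)) ∧ ¬(¬F ∧ (T ∨ T)))
  step 3: (¬F ∨ (F ∨ T)) ∧ (((¬T ∨ (F ∧ T)) ∨ ¬(T ∧ T)) ∧ ¬(¬F ∧ (T ∨ T)))
  step 4: (T ∨ (F ∨ T)) ∧ (((¬T ∨ (F ∧ T)) ∨ ¬(T ∧ T)) ∧ ¬(¬F ∧ (T ∨ T)))
  step 5: T ∧ (((¬T ∨ (F ∧ T)) ∨ ¬(T ∧ T)) ∧ ¬(¬F ∧ (T ∨ T)))
  step 6: ((¬T ∨ (F ∧ T)) ∨ ¬(T ∧ T)) ∧ ¬(¬F ∧ (T ∨ T))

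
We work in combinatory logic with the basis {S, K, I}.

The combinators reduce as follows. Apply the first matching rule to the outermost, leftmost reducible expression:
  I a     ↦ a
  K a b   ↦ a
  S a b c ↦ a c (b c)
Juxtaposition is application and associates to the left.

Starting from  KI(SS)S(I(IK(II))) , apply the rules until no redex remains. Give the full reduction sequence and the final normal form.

  start: KI(SS)S(I(IK(II)))
  [1] IS(I(IK(II)))
  [2] S(I(IK(II)))
  [3] S(IK(II))
  [4] S(K(II))
  [5] S(KI)

Answer: normal form = S(KI)  (in 5 steps)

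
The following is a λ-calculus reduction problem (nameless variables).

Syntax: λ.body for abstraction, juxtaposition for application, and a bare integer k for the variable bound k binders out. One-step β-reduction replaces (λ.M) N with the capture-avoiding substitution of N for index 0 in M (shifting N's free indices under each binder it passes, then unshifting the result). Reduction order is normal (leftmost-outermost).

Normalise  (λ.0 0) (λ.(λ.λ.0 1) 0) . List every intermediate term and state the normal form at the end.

  start: (λ.0 0) (λ.(λ.λ.0 1) 0)
  step 1: (λ.(λ.λ.0 1) 0) (λ.(λ.λ.0 1) 0)
  step 2: (λ.λ.0 1) (λ.(λ.λ.0 1) 0)
  step 3: λ.0 (λ.(λ.λ.0 1) 0)
  step 4: λ.0 (λ.λ.0 1)

Answer: normal form = λ.0 (λ.λ.0 1)  (in 4 steps)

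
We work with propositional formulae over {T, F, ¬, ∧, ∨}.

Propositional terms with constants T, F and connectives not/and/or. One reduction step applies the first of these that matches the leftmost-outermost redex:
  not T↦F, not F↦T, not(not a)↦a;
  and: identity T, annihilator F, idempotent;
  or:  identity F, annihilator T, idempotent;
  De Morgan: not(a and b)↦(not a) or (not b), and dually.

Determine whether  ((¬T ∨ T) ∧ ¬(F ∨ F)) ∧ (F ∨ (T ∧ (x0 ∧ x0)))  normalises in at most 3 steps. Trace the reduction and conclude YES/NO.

Answer: NO — after 3 steps the term is (¬F ∧ ¬F) ∧ (F ∨ (T ∧ (x0 ∧ x0))), not yet normal

Working:
  start: ((¬T ∨ T) ∧ ¬(F ∨ F)) ∧ (F ∨ (T ∧ (x0 ∧ x0)))
  →1  (T ∧ ¬(F ∨ F)) ∧ (F ∨ (T ∧ (x0 ∧ x0)))
  →2  ¬(F ∨ F) ∧ (F ∨ (T ∧ (x0 ∧ x0)))
  →3  (¬F ∧ ¬F) ∧ (F ∨ (T ∧ (x0 ∧ x0)))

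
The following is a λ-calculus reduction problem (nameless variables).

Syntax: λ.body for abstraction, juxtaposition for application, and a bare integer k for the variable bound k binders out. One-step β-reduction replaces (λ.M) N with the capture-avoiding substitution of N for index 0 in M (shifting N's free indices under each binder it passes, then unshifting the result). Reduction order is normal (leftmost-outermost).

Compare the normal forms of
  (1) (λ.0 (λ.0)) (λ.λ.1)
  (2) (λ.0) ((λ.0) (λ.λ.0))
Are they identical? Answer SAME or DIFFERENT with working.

Term A:
  start: (λ.0 (λ.0)) (λ.λ.1)
  [1] (λ.λ.1) (λ.0)
  [2] λ.λ.0

Term B:
  start: (λ.0) ((λ.0) (λ.λ.0))
  [1] (λ.0) (λ.λ.0)
  [2] λ.λ.0

Answer: SAME — A ⇓ λ.λ.0, B ⇓ λ.λ.0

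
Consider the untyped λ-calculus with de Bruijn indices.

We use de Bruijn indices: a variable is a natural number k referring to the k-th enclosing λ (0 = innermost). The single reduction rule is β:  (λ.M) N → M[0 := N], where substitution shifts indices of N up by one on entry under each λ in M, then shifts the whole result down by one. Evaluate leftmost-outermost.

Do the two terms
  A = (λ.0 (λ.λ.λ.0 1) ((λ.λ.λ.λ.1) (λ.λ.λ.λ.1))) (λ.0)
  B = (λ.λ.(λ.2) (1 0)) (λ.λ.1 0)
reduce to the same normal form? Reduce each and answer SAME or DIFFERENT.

Answer: DIFFERENT — A ⇓ λ.λ.0 1, B ⇓ λ.λ.λ.1 0

Derivation:
Term A:
  start: (λ.0 (λ.λ.λ.0 1) ((λ.λ.λ.λ.1) (λ.λ.λ.λ.1))) (λ.0)
  [1] (λ.0) (λ.λ.λ.0 1) ((λ.λ.λ.λ.1) (λ.λ.λ.λ.1))
  [2] (λ.λ.λ.0 1) ((λ.λ.λ.λ.1) (λ.λ.λ.λ.1))
  [3] λ.λ.0 1

Term B:
  start: (λ.λ.(λ.2) (1 0)) (λ.λ.1 0)
  [1] λ.(λ.λ.λ.1 0) ((λ.λ.1 0) 0)
  [2] λ.λ.λ.1 0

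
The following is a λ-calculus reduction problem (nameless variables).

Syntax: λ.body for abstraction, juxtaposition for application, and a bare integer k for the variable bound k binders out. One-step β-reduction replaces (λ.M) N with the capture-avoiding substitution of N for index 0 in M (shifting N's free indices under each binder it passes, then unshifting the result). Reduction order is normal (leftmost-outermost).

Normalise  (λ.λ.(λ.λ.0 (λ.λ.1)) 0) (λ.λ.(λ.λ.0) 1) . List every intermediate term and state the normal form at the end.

Answer: normal form = λ.λ.0 (λ.λ.1)  (in 2 steps)

Working:
  start: (λ.λ.(λ.λ.0 (λ.λ.1)) 0) (λ.λ.(λ.λ.0) 1)
  [1] λ.(λ.λ.0 (λ.λ.1)) 0
  [2] λ.λ.0 (λ.λ.1)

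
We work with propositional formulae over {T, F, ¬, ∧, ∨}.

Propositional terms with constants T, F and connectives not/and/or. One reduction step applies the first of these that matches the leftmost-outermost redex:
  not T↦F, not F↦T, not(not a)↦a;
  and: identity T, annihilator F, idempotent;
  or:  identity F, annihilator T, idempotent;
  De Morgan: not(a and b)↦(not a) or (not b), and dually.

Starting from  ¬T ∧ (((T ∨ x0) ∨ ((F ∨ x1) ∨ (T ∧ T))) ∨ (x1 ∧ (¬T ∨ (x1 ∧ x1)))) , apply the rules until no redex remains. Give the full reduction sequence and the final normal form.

  start: ¬T ∧ (((T ∨ x0) ∨ ((F ∨ x1) ∨ (T ∧ T))) ∨ (x1 ∧ (¬T ∨ (x1 ∧ x1))))
  [1] F ∧ (((T ∨ x0) ∨ ((F ∨ x1) ∨ (T ∧ T))) ∨ (x1 ∧ (¬T ∨ (x1 ∧ x1))))
  [2] F

Answer: normal form = F  (in 2 steps)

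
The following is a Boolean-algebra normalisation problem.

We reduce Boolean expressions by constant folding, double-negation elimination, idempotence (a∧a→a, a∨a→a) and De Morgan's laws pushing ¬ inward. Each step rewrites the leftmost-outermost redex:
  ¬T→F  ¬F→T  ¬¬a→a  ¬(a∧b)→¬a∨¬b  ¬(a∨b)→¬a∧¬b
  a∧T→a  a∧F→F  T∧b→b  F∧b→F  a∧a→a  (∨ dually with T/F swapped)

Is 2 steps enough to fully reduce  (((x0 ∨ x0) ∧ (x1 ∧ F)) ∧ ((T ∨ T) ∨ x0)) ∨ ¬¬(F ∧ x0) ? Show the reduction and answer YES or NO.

Answer: NO — after 2 steps the term is ((x0 ∧ F) ∧ ((T ∨ T) ∨ x0)) ∨ ¬¬(F ∧ x0), not yet normal

Reduction:
  start: (((x0 ∨ x0) ∧ (x1 ∧ F)) ∧ ((T ∨ T) ∨ x0)) ∨ ¬¬(F ∧ x0)
  →1  ((x0 ∧ (x1 ∧ F)) ∧ ((T ∨ T) ∨ x0)) ∨ ¬¬(F ∧ x0)
  →2  ((x0 ∧ F) ∧ ((T ∨ T) ∨ x0)) ∨ ¬¬(F ∧ x0)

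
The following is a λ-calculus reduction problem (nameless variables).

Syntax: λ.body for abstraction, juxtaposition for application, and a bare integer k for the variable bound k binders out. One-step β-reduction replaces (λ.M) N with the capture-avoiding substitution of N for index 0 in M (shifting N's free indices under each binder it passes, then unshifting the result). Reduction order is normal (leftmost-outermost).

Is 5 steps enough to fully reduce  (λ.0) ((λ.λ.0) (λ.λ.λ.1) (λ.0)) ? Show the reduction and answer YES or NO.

  start: (λ.0) ((λ.λ.0) (λ.λ.λ.1) (λ.0))
  [1] (λ.λ.0) (λ.λ.λ.1) (λ.0)
  [2] (λ.0) (λ.0)
  [3] λ.0

Answer: YES — reaches normal form λ.0 in 3 ≤ 5 steps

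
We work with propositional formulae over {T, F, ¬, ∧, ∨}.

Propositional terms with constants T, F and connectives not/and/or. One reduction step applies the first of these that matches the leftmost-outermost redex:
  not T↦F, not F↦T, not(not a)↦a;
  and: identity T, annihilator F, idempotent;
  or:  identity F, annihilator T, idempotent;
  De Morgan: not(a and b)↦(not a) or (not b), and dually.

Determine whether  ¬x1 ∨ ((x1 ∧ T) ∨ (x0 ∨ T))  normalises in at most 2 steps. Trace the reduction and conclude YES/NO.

  start: ¬x1 ∨ ((x1 ∧ T) ∨ (x0 ∨ T))
  [1] ¬x1 ∨ (x1 ∨ (x0 ∨ T))
  [2] ¬x1 ∨ (x1 ∨ T)

Answer: NO — after 2 steps the term is ¬x1 ∨ (x1 ∨ T), not yet normal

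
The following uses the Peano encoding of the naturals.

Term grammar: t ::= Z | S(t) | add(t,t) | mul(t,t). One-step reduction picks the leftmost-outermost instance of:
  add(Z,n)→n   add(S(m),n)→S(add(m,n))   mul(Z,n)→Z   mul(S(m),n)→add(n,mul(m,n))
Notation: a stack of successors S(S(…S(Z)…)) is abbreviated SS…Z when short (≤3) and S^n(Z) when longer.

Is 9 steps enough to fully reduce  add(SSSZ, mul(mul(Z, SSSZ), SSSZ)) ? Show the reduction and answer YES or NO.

Answer: YES — reaches normal form SSSZ in 6 ≤ 9 steps

Reduction:
  start: add(SSSZ, mul(mul(Z, SSSZ), SSSZ))
  step 1: S(add(SSZ, mul(mul(Z, SSSZ), SSSZ)))
  step 2: S(S(add(SZ, mul(mul(Z, SSSZ), SSSZ))))
  step 3: S(S(S(add(Z, mul(mul(Z, SSSZ), SSSZ)))))
  step 4: S(S(S(mul(mul(Z, SSSZ), SSSZ))))
  step 5: S(S(S(mul(Z, SSSZ))))
  step 6: SSSZ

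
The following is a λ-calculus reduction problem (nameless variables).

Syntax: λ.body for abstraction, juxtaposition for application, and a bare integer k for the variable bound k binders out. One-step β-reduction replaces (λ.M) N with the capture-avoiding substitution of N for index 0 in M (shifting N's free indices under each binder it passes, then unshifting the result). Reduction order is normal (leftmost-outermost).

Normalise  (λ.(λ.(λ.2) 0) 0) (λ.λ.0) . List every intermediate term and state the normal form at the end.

  start: (λ.(λ.(λ.2) 0) 0) (λ.λ.0)
  [1] (λ.(λ.λ.λ.0) 0) (λ.λ.0)
  [2] (λ.λ.λ.0) (λ.λ.0)
  [3] λ.λ.0

Answer: normal form = λ.λ.0  (in 3 steps)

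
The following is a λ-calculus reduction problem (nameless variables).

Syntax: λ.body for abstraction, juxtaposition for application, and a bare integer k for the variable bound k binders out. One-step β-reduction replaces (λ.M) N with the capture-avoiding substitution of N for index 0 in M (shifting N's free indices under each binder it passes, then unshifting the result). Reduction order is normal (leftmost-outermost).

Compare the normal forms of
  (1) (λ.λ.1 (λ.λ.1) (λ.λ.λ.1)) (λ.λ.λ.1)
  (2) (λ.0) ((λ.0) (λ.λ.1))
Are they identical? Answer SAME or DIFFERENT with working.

Term A:
  start: (λ.λ.1 (λ.λ.1) (λ.λ.λ.1)) (λ.λ.λ.1)
  →1  λ.(λ.λ.λ.1) (λ.λ.1) (λ.λ.λ.1)
  →2  λ.(λ.λ.1) (λ.λ.λ.1)
  →3  λ.λ.λ.λ.λ.1

Term B:
  start: (λ.0) ((λ.0) (λ.λ.1))
  →1  (λ.0) (λ.λ.1)
  →2  λ.λ.1

Answer: DIFFERENT — A ⇓ λ.λ.λ.λ.λ.1, B ⇓ λ.λ.1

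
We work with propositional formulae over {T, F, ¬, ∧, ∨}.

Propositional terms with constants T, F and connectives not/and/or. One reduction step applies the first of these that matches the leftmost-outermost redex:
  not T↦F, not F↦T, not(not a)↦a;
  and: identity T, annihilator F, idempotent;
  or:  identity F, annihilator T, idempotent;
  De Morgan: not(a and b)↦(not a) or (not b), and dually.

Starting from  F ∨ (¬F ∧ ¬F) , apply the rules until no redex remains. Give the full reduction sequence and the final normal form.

  start: F ∨ (¬F ∧ ¬F)
  step 1: ¬F ∧ ¬F
  step 2: ¬F
  step 3: T

Answer: normal form = T  (in 3 steps)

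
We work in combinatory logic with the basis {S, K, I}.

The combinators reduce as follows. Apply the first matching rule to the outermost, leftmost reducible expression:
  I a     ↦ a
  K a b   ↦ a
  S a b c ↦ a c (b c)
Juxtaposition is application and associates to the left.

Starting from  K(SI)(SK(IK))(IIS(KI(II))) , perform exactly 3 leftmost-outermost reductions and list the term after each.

  start: K(SI)(SK(IK))(IIS(KI(II)))
  →1  SI(IIS(KI(II)))
  →2  SI(IS(KI(II)))
  →3  SI(S(KI(II)))

Answer: after 3 steps: SI(S(KI(II)))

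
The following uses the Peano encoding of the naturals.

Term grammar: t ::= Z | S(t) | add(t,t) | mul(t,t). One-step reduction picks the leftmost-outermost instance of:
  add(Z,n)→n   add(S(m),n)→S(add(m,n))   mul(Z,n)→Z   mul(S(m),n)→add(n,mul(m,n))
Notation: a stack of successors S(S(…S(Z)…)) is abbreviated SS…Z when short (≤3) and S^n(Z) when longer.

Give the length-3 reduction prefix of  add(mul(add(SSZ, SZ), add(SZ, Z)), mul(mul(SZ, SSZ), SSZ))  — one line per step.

  start: add(mul(add(SSZ, SZ), add(SZ, Z)), mul(mul(SZ, SSZ), SSZ))
  step 1: add(mul(S(add(SZ, SZ)), add(SZ, Z)), mul(mul(SZ, SSZ), SSZ))
  step 2: add(add(add(SZ, Z), mul(add(SZ, SZ), add(SZ, Z))), mul(mul(SZ, SSZ), SSZ))
  step 3: add(add(S(add(Z, Z)), mul(add(SZ, SZ), add(SZ, Z))), mul(mul(SZ, SSZ), SSZ))

Answer: after 3 steps: add(add(S(add(Z, Z)), mul(add(SZ, SZ), add(SZ, Z))), mul(mul(SZ, SSZ), SSZ))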